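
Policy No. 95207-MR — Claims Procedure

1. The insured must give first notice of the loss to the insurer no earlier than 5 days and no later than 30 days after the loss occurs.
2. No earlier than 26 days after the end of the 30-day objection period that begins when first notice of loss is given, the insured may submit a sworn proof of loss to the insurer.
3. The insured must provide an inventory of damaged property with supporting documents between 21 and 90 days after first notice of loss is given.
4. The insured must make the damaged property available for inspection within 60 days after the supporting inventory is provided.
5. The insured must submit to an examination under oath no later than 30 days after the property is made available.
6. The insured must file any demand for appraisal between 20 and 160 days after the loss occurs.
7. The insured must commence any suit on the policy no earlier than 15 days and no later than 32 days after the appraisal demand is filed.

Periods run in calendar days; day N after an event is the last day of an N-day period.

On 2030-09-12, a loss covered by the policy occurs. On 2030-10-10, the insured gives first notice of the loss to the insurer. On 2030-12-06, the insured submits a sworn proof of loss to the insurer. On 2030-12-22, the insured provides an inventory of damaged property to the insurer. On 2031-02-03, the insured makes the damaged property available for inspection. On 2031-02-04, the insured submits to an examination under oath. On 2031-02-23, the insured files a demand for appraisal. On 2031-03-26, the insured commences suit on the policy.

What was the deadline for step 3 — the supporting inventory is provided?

2031-01-08

Step 3 runs from 2030-10-10, when first notice of loss is given. The window is 21–90 days after 2030-10-10; it closes on 2031-01-08.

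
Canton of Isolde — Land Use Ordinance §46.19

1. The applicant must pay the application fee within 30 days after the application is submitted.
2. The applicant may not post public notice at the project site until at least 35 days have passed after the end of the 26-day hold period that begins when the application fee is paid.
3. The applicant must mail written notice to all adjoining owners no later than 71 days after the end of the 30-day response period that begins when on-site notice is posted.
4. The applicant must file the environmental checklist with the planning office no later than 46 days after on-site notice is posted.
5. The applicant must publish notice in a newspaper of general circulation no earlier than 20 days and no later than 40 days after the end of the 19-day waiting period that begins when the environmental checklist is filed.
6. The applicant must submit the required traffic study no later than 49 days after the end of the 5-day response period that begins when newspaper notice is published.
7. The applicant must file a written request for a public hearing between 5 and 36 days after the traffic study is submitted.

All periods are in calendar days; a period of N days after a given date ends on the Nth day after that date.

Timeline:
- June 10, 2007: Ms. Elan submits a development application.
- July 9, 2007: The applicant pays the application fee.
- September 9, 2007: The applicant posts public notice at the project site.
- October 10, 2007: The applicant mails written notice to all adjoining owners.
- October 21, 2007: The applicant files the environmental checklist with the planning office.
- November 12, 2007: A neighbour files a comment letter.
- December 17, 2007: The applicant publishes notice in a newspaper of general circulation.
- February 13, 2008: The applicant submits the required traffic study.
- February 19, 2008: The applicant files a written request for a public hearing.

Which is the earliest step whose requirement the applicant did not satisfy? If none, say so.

Step 1 — counting 30 days from June 10, 2007 (when the application is submitted) gives a deadline of July 10, 2007; completed July 9, 2007, before the deadline.
Step 2 — must wait 35 days from August 4, 2007 (end of the 26-day hold period, which began when the application fee is paid on July 9, 2007), so not before September 8, 2007; September 9, 2007 is on or after that date.
Step 3 — counting 71 days from October 9, 2007 (end of the 30-day response period, which began when on-site notice is posted on September 9, 2007) gives a deadline of December 19, 2007; October 10, 2007 is within that limit.
Step 4 — counting 46 days from September 9, 2007 (when on-site notice is posted) gives a deadline of October 25, 2007; October 21, 2007 is within that limit.
Step 5 — 20 and 40 days from November 9, 2007 (end of the 19-day waiting period, which began when the environmental checklist is filed on October 21, 2007) are November 29, 2007 and December 19, 2007 respectively; done December 17, 2007 — within the window.
Step 6 — counting 49 days from December 22, 2007 (end of the 5-day response period, which began when newspaper notice is published on December 17, 2007) gives a deadline of February 9, 2008; done February 13, 2008 — 4 days late.

Step 6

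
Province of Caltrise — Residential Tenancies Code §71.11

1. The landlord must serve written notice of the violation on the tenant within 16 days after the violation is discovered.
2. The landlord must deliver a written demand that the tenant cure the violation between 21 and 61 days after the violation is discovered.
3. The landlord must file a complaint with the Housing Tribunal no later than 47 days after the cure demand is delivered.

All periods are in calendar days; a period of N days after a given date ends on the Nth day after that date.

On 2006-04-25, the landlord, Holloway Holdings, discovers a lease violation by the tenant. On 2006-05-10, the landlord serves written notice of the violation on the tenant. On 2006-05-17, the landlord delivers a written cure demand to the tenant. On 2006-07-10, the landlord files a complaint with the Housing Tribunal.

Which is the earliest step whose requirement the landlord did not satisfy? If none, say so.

Step 3

Step 1 — counting 16 days from 2006-04-25 (when the violation is discovered) gives a deadline of 2006-05-11; done 2006-05-10 — timely.
Step 2 — 21 and 61 days from 2006-04-25 (when the violation is discovered) are 2006-05-16 and 2006-06-25 respectively; 2006-05-17 falls inside that range.
Step 3 — counting 47 days from 2006-05-17 (when the cure demand is delivered) gives a deadline of 2006-07-03; done 2006-07-10 — 7 days late.
No need to go further; step 3 was not satisfied.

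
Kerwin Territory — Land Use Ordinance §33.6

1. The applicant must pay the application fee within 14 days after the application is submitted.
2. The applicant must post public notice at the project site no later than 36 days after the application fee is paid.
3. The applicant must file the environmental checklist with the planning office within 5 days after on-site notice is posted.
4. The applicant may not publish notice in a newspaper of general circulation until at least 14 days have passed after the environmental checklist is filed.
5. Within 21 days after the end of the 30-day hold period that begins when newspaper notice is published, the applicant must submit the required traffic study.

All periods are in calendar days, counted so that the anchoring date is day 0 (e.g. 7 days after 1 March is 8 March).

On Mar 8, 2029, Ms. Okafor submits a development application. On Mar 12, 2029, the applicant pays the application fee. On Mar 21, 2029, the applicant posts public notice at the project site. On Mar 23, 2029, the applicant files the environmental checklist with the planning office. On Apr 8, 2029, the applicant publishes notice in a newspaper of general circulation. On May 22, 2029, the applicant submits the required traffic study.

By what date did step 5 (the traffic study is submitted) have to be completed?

May 29, 2029

Newspaper notice is published on Apr 8, 2029; the 30-day hold period therefore ends May 8, 2029, and step 5 runs from that date. 21 days after May 8, 2029 is May 29, 2029.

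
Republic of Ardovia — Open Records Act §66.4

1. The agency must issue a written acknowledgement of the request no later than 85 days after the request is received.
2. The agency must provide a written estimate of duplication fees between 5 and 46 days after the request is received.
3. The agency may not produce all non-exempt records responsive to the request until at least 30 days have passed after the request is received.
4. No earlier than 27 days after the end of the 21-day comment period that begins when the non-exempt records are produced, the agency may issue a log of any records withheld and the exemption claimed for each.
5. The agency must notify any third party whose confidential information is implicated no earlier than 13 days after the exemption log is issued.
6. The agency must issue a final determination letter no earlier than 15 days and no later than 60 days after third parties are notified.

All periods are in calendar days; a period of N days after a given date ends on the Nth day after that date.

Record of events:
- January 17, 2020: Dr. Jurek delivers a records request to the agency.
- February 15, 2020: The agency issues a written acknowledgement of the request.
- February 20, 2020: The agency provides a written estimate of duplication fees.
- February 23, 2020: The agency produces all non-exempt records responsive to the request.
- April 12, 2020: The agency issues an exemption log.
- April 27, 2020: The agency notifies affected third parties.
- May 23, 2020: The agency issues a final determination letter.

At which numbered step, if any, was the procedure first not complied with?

None — every step was satisfied

(1) due by January 17, 2020 + 85 days = April 11, 2020; completed February 15, 2020, before the deadline.
(2) the permitted window runs from January 17, 2020 + 5 = January 22, 2020 to January 17, 2020 + 46 = March 3, 2020; done February 20, 2020 — within the window.
(3) permitted from January 17, 2020 + 30 days = February 16, 2020 onward; done February 23, 2020, after the minimum wait.
(4) permitted from March 15, 2020 + 27 days = April 11, 2020 onward; done April 12, 2020, after the minimum wait.
(5) permitted from April 12, 2020 + 13 days = April 25, 2020 onward; April 27, 2020 is on or after that date.
(6) the permitted window runs from April 27, 2020 + 15 = May 12, 2020 to April 27, 2020 + 60 = June 26, 2020; done May 23, 2020, which is between those dates.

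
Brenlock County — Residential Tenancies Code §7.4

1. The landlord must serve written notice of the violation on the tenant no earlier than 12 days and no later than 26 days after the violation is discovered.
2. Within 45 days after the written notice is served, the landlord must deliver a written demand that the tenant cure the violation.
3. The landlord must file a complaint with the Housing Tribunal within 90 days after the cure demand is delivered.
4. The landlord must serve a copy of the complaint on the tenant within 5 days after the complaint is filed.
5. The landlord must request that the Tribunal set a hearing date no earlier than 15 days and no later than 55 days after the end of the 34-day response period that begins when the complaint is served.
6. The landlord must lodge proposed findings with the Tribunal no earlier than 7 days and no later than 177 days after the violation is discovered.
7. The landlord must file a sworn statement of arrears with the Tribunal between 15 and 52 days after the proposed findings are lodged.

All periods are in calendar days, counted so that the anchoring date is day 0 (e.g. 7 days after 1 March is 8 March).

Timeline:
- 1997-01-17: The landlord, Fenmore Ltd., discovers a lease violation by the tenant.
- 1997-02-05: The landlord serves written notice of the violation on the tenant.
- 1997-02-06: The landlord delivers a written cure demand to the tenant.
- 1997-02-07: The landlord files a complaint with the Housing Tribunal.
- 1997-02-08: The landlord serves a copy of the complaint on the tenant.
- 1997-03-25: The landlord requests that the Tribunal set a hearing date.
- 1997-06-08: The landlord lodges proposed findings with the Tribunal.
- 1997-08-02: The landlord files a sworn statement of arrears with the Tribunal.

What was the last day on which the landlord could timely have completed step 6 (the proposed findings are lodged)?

Step 6 runs from 1997-01-17, when the violation is discovered. The window is 7–177 days after 1997-01-17; it closes on 1997-07-13.

1997-07-13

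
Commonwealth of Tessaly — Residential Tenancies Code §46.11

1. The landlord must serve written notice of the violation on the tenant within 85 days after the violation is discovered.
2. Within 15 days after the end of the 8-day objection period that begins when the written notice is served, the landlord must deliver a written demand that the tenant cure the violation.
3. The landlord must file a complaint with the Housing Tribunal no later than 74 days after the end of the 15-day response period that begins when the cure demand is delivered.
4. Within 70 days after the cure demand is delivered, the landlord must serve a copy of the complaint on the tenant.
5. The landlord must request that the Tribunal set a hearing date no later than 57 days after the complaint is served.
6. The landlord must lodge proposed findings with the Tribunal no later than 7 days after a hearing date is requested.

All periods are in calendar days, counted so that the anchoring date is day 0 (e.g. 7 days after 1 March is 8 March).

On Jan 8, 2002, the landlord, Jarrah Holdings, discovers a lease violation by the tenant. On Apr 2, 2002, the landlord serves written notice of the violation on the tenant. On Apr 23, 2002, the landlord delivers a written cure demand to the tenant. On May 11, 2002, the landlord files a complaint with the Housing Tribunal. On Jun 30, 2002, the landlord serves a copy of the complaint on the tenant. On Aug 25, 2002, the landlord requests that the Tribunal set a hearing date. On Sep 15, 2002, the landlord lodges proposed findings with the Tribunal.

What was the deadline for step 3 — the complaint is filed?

The cure demand is delivered on Apr 23, 2002; the 15-day response period therefore ends May 8, 2002, and step 3 runs from that date. 74 days after May 8, 2002 is Jul 21, 2002.

Jul 21, 2002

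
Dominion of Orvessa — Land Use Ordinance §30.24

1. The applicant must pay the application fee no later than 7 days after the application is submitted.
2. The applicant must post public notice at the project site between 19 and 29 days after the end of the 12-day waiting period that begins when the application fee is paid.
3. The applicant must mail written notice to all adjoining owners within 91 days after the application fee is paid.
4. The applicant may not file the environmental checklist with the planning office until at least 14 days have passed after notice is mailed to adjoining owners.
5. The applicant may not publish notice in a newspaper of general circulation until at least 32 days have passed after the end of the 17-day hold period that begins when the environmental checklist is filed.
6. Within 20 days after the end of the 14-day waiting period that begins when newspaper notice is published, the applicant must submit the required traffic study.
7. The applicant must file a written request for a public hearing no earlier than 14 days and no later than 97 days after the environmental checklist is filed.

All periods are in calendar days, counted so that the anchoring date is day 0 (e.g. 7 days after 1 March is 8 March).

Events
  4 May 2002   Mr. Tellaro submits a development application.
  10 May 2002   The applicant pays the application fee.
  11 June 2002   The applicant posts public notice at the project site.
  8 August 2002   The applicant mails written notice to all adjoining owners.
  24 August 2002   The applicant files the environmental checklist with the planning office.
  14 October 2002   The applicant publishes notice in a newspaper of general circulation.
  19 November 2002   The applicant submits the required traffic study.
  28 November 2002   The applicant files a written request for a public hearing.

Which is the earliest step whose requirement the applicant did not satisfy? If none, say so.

(1) due by 4 May 2002 + 7 days = 11 May 2002; done 10 May 2002 — timely.
(2) the permitted window runs from 22 May 2002 + 19 = 10 June 2002 to 22 May 2002 + 29 = 20 June 2002; 11 June 2002 falls inside that range.
(3) due by 10 May 2002 + 91 days = 9 August 2002; completed 8 August 2002, before the deadline.
(4) permitted from 8 August 2002 + 14 days = 22 August 2002 onward; 24 August 2002 is on or after that date.
(5) permitted from 10 September 2002 + 32 days = 12 October 2002 onward; 14 October 2002 is on or after that date.
(6) due by 28 October 2002 + 20 days = 17 November 2002; done 19 November 2002 — 2 days late.

Step 6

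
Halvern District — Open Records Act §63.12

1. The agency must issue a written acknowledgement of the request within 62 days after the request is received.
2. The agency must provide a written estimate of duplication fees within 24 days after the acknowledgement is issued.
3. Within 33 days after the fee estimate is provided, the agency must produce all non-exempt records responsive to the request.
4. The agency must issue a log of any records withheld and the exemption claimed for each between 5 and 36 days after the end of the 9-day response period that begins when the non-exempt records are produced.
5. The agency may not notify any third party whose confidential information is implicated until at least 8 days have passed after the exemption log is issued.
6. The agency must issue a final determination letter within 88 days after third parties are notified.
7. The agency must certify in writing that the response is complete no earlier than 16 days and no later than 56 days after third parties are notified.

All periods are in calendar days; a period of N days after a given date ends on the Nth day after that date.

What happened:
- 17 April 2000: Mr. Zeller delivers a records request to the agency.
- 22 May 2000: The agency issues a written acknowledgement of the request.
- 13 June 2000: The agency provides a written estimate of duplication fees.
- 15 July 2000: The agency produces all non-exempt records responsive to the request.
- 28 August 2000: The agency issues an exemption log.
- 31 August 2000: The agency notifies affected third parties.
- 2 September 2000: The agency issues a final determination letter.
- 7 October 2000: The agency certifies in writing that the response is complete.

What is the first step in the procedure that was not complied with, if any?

Step 5

Step 1 — counting 62 days from 17 April 2000 (when the request is received) gives a deadline of 18 June 2000; completed 22 May 2000, before the deadline.
Step 2 — counting 24 days from 22 May 2000 (when the acknowledgement is issued) gives a deadline of 15 June 2000; done 13 June 2000 — timely.
Step 3 — counting 33 days from 13 June 2000 (when the fee estimate is provided) gives a deadline of 16 July 2000; completed 15 July 2000, before the deadline.
Step 4 — 5 and 36 days from 24 July 2000 (end of the 9-day response period, which began when the non-exempt records are produced on 15 July 2000) are 29 July 2000 and 29 August 2000 respectively; done 28 August 2000, which is between those dates.
Step 5 — must wait 8 days from 28 August 2000 (when the exemption log is issued), so not before 5 September 2000; acted on 31 August 2000, 5 days prematurely.
The analysis stops there.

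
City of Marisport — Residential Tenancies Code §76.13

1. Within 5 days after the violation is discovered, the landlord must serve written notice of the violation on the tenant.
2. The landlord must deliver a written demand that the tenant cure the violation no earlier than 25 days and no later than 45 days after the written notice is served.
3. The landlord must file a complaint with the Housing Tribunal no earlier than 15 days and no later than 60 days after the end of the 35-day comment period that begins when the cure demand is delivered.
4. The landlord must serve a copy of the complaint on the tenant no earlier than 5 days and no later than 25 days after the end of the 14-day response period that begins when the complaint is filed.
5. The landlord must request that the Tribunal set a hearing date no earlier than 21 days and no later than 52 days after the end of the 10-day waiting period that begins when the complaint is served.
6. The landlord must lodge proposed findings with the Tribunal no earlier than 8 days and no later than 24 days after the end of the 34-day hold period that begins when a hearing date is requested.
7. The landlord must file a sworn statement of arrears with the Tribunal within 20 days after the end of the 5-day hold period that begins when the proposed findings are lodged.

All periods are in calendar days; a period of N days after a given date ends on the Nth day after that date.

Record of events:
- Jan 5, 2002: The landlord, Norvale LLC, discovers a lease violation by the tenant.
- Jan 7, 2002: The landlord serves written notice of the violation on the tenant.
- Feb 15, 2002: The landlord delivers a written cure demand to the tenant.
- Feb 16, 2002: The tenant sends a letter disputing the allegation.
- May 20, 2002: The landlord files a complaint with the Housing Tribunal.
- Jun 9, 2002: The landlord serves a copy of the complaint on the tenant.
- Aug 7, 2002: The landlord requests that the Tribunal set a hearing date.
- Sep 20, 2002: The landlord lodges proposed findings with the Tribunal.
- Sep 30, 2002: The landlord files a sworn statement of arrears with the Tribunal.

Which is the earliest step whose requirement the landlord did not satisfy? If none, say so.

Step 1: 5 days after Jan 5, 2002 (when the violation is discovered) is Jan 10, 2002; Jan 7, 2002 is within that limit.
Step 2: the window is 25–45 days after Jan 7, 2002 (when the written notice is served), so Feb 1, 2002 through Feb 21, 2002; done Feb 15, 2002 — within the window.
Step 3: the window is 15–60 days after Mar 22, 2002 (end of the 35-day comment period, which began when the cure demand is delivered on Feb 15, 2002), so Apr 6, 2002 through May 21, 2002; May 20, 2002 falls inside that range.
Step 4: the window is 5–25 days after Jun 3, 2002 (end of the 14-day response period, which began when the complaint is filed on May 20, 2002), so Jun 8, 2002 through Jun 28, 2002; done Jun 9, 2002 — within the window.
Step 5: the window is 21–52 days after Jun 19, 2002 (end of the 10-day waiting period, which began when the complaint is served on Jun 9, 2002), so Jul 10, 2002 through Aug 10, 2002; done Aug 7, 2002, which is between those dates.
Step 6: the window is 8–24 days after Sep 10, 2002 (end of the 34-day hold period, which began when a hearing date is requested on Aug 7, 2002), so Sep 18, 2002 through Oct 4, 2002; Sep 20, 2002 falls inside that range.
Step 7: 20 days after Sep 25, 2002 (end of the 5-day hold period, which began when the proposed findings are lodged on Sep 20, 2002) is Oct 15, 2002; completed Sep 30, 2002, before the deadline.

None — every step was satisfied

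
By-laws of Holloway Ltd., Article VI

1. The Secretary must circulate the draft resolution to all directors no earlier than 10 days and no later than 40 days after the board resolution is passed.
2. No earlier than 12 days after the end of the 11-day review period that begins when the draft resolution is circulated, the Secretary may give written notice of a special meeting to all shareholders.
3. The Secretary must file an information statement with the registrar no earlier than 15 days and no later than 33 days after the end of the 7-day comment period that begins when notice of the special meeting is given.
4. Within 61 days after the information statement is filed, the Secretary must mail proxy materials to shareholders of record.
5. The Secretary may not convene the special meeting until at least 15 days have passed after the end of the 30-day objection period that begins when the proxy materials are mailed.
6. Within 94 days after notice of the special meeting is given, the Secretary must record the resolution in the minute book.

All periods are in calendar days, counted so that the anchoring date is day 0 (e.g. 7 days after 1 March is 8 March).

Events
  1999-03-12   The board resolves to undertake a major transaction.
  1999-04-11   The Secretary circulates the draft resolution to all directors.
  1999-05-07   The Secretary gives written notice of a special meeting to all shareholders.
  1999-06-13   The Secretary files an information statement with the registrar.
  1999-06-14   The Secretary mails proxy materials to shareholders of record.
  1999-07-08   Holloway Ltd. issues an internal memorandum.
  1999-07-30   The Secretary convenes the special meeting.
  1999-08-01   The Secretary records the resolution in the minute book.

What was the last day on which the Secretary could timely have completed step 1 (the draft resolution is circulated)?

Step 1 runs from 1999-03-12, when the board resolution is passed. The window is 10–40 days after 1999-03-12; it closes on 1999-04-21.

1999-04-21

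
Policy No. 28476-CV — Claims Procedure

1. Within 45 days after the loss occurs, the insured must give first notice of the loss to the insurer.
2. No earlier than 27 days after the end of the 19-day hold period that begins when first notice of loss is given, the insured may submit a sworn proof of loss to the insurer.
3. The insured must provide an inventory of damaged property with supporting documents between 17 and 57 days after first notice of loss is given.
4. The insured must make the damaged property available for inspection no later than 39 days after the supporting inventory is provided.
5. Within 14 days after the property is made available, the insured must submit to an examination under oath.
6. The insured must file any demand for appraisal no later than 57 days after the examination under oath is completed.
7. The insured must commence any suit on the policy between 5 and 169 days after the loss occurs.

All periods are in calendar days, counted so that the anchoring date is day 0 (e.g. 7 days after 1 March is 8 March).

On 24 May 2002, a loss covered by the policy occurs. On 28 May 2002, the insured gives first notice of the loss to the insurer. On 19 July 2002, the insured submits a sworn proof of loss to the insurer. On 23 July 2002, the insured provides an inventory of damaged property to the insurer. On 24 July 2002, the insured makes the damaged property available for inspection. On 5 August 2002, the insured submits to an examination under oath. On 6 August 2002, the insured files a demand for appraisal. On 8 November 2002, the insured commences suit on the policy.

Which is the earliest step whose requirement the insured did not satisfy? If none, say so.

Step 1: 45 days after 24 May 2002 (when the loss occurs) is 8 July 2002; completed 28 May 2002, before the deadline.
Step 2: the earliest permitted date is 27 days after 16 June 2002 (end of the 19-day hold period, which began when first notice of loss is given on 28 May 2002), i.e. 13 July 2002; 19 July 2002 is on or after that date.
Step 3: the window is 17–57 days after 28 May 2002 (when first notice of loss is given), so 14 June 2002 through 24 July 2002; done 23 July 2002, which is between those dates.
Step 4: 39 days after 23 July 2002 (when the supporting inventory is provided) is 31 August 2002; 24 July 2002 is within that limit.
Step 5: 14 days after 24 July 2002 (when the property is made available) is 7 August 2002; 5 August 2002 is within that limit.
Step 6: 57 days after 5 August 2002 (when the examination under oath is completed) is 1 October 2002; done 6 August 2002 — timely.
Step 7: the window is 5–169 days after 24 May 2002 (when the loss occurs), so 29 May 2002 through 9 November 2002; done 8 November 2002 — within the window.

None — every step was satisfied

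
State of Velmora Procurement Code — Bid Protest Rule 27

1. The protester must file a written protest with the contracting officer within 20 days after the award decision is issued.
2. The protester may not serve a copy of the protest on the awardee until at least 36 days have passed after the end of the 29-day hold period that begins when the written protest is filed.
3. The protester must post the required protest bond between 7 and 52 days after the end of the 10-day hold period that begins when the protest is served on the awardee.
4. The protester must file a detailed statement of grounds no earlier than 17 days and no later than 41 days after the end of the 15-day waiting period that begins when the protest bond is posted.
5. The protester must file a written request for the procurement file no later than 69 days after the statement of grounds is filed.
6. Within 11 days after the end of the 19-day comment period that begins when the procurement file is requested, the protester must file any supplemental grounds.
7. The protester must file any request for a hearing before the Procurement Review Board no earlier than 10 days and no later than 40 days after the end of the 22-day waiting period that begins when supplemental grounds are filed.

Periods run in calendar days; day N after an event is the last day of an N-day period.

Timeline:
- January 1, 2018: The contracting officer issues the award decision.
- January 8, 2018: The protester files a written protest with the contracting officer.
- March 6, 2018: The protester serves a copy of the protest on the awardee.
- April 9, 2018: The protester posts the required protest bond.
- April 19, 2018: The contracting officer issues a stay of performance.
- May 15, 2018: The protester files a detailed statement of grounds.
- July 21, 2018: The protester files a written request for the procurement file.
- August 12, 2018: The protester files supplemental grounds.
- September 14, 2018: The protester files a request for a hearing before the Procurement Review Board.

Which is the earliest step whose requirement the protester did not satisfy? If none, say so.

Step 1 — counting 20 days from January 1, 2018 (when the award decision is issued) gives a deadline of January 21, 2018; done January 8, 2018 — timely.
Step 2 — must wait 36 days from February 6, 2018 (end of the 29-day hold period, which began when the written protest is filed on January 8, 2018), so not before March 14, 2018; acted on March 6, 2018, 8 days prematurely.

Step 2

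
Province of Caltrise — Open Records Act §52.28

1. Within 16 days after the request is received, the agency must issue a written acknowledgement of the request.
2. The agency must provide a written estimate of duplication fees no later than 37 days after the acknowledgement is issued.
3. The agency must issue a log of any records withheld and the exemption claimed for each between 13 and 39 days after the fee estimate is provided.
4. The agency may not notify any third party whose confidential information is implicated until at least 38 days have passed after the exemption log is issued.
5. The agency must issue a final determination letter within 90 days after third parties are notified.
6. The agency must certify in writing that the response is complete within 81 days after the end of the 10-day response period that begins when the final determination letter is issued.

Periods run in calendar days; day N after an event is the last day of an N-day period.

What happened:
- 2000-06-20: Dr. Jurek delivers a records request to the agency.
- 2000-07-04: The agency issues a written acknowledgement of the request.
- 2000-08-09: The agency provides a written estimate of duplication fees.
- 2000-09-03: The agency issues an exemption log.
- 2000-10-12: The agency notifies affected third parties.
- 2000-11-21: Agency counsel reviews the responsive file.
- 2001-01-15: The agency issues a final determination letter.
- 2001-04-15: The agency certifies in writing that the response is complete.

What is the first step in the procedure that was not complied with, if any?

Step 1 — counting 16 days from 2000-06-20 (when the request is received) gives a deadline of 2000-07-06; done 2000-07-04 — timely.
Step 2 — counting 37 days from 2000-07-04 (when the acknowledgement is issued) gives a deadline of 2000-08-10; completed 2000-08-09, before the deadline.
Step 3 — 13 and 39 days from 2000-08-09 (when the fee estimate is provided) are 2000-08-22 and 2000-09-17 respectively; done 2000-09-03, which is between those dates.
Step 4 — must wait 38 days from 2000-09-03 (when the exemption log is issued), so not before 2000-10-11; done 2000-10-12 — permitted.
Step 5 — counting 90 days from 2000-10-12 (when third parties are notified) gives a deadline of 2001-01-10; done 2001-01-15 — 5 days late.
Later steps need not be reached.

Step 5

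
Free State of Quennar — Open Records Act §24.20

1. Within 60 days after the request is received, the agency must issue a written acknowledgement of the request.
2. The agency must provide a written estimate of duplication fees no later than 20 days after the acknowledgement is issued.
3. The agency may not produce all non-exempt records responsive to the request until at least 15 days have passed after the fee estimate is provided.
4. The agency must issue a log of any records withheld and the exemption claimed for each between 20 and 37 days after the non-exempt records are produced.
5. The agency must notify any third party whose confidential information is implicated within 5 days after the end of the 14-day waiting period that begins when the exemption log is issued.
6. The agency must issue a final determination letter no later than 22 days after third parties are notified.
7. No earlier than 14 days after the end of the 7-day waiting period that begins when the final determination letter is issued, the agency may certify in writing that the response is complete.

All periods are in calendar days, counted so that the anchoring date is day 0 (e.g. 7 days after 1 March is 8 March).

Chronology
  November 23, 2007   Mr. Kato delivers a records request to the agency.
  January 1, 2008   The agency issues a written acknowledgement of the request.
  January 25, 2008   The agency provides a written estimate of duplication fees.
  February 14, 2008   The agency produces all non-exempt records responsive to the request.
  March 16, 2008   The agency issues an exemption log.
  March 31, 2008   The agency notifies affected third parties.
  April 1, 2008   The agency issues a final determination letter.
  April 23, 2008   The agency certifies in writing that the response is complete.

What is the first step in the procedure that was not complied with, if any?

(1) due by November 23, 2007 + 60 days = January 22, 2008; done January 1, 2008 — timely.
(2) due by January 1, 2008 + 20 days = January 21, 2008; January 25, 2008 misses that deadline by 4 days.

Step 2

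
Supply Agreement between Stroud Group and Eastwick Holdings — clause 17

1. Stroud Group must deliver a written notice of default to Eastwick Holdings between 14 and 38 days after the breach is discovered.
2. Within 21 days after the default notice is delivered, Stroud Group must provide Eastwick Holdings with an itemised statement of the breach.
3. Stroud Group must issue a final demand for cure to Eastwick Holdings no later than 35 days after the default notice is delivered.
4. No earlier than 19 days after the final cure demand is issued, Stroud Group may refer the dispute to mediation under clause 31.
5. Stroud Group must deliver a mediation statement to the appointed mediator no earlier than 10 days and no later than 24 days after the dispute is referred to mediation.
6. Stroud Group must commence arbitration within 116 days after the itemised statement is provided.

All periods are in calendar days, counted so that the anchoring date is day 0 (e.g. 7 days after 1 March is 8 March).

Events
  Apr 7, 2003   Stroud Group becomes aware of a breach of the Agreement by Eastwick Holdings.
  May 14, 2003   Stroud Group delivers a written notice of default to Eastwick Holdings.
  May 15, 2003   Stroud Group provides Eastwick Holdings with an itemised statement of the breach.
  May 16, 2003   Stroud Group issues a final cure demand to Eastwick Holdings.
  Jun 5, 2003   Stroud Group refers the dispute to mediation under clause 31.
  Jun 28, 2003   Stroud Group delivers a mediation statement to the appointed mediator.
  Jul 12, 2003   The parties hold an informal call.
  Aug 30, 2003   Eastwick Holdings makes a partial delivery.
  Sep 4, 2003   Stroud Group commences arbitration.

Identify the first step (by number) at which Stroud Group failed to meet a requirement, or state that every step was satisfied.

Step 1 — 14 and 38 days from Apr 7, 2003 (when the breach is discovered) are Apr 21, 2003 and May 15, 2003 respectively; May 14, 2003 falls inside that range.
Step 2 — counting 21 days from May 14, 2003 (when the default notice is delivered) gives a deadline of Jun 4, 2003; done May 15, 2003 — timely.
Step 3 — counting 35 days from May 14, 2003 (when the default notice is delivered) gives a deadline of Jun 18, 2003; May 16, 2003 is within that limit.
Step 4 — must wait 19 days from May 16, 2003 (when the final cure demand is issued), so not before Jun 4, 2003; done Jun 5, 2003 — permitted.
Step 5 — 10 and 24 days from Jun 5, 2003 (when the dispute is referred to mediation) are Jun 15, 2003 and Jun 29, 2003 respectively; done Jun 28, 2003 — within the window.
Step 6 — counting 116 days from May 15, 2003 (when the itemised statement is provided) gives a deadline of Sep 8, 2003; done Sep 4, 2003 — timely.

None — every step was satisfied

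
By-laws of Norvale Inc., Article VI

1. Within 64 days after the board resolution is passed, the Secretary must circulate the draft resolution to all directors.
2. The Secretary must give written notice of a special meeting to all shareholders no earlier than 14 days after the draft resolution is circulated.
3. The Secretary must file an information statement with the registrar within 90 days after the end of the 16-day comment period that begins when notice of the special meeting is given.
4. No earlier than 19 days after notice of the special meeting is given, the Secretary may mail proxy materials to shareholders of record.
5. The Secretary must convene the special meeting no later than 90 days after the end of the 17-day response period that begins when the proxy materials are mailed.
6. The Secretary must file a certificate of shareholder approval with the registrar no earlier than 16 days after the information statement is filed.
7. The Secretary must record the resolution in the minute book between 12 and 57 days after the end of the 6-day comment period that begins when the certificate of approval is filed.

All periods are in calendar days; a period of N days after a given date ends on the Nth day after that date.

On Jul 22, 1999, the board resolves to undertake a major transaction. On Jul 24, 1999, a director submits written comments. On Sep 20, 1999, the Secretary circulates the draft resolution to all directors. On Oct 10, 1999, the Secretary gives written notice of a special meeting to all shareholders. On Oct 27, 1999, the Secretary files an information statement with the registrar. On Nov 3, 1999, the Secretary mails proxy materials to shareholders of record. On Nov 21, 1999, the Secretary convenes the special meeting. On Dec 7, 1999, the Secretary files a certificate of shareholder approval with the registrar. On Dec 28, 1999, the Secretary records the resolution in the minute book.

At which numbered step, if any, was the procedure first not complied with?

None — every step was satisfied

Step 1: 64 days after Jul 22, 1999 (when the board resolution is passed) is Sep 24, 1999; done Sep 20, 1999 — timely.
Step 2: the earliest permitted date is 14 days after Sep 20, 1999 (when the draft resolution is circulated), i.e. Oct 4, 1999; done Oct 10, 1999, after the minimum wait.
Step 3: 90 days after Oct 26, 1999 (end of the 16-day comment period, which began when notice of the special meeting is given on Oct 10, 1999) is Jan 24, 2000; Oct 27, 1999 is within that limit.
Step 4: the earliest permitted date is 19 days after Oct 10, 1999 (when notice of the special meeting is given), i.e. Oct 29, 1999; done Nov 3, 1999 — permitted.
Step 5: 90 days after Nov 20, 1999 (end of the 17-day response period, which began when the proxy materials are mailed on Nov 3, 1999) is Feb 18, 2000; done Nov 21, 1999 — timely.
Step 6: the earliest permitted date is 16 days after Oct 27, 1999 (when the information statement is filed), i.e. Nov 12, 1999; done Dec 7, 1999, after the minimum wait.
Step 7: the window is 12–57 days after Dec 13, 1999 (end of the 6-day comment period, which began when the certificate of approval is filed on Dec 7, 1999), so Dec 25, 1999 through Feb 8, 2000; done Dec 28, 1999 — within the window.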